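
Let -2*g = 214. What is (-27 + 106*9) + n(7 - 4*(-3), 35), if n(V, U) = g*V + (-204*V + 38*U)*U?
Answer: -90216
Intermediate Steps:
g = -107 (g = -½*214 = -107)
n(V, U) = -107*V + U*(-204*V + 38*U) (n(V, U) = -107*V + (-204*V + 38*U)*U = -107*V + U*(-204*V + 38*U))
(-27 + 106*9) + n(7 - 4*(-3), 35) = (-27 + 106*9) + (-107*(7 - 4*(-3)) + 38*35² - 204*35*(7 - 4*(-3))) = (-27 + 954) + (-107*(7 + 12) + 38*1225 - 204*35*(7 + 12)) = 927 + (-107*19 + 46550 - 204*35*19) = 927 + (-2033 + 46550 - 135660) = 927 - 91143 = -90216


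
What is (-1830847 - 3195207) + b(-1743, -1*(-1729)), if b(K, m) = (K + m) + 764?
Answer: -5025304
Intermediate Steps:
b(K, m) = 764 + K + m
(-1830847 - 3195207) + b(-1743, -1*(-1729)) = (-1830847 - 3195207) + (764 - 1743 - 1*(-1729)) = -5026054 + (764 - 1743 + 1729) = -5026054 + 750 = -5025304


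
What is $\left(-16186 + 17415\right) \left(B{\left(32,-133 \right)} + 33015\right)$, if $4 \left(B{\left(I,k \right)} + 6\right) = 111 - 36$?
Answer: $\frac{162364419}{4} \approx 4.0591 \cdot 10^{7}$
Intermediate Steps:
$B{\left(I,k \right)} = \frac{51}{4}$ ($B{\left(I,k \right)} = -6 + \frac{111 - 36}{4} = -6 + \frac{1}{4} \cdot 75 = -6 + \frac{75}{4} = \frac{51}{4}$)
$\left(-16186 + 17415\right) \left(B{\left(32,-133 \right)} + 33015\right) = \left(-16186 + 17415\right) \left(\frac{51}{4} + 33015\right) = 1229 \cdot \frac{132111}{4} = \frac{162364419}{4}$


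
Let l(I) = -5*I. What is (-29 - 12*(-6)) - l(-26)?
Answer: -87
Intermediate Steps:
(-29 - 12*(-6)) - l(-26) = (-29 - 12*(-6)) - (-5)*(-26) = (-29 + 72) - 1*130 = 43 - 130 = -87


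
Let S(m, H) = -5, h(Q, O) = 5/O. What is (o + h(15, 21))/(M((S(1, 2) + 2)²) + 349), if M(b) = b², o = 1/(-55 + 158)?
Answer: 268/465045 ≈ 0.00057629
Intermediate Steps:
o = 1/103 ≈ 0.0097087
(o + h(15, 21))/(M((S(1, 2) + 2)²) + 349) = (1/103 + 5/21)/(((-5 + 2)²)² + 349) = (1/103 + 5*(1/21))/(((-3)²)² + 349) = (1/103 + 5/21)/(9² + 349) = 536/(2163*(81 + 349)) = (536/2163)/430 = (536/2163)*(1/430) = 268/465045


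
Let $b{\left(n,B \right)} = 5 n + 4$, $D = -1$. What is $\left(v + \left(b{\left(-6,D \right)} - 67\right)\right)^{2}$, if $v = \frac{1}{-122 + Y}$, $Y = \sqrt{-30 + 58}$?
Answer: $\frac{59661806029}{6896898} + \frac{690865 \sqrt{7}}{27587592} \approx 8650.6$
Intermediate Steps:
$b{\left(n,B \right)} = 4 + 5 n$
$Y = 2 \sqrt{7}$ ($Y = \sqrt{28} = 2 \sqrt{7} \approx 5.2915$)
$v = \frac{1}{-122 + 2 \sqrt{7}} \approx -0.0085684$
$\left(v + \left(b{\left(-6,D \right)} - 67\right)\right)^{2} = \left(\left(- \frac{61}{7428} - \frac{\sqrt{7}}{7428}\right) + \left(\left(4 + 5 \left(-6\right)\right) - 67\right)\right)^{2} = \left(\left(- \frac{61}{7428} - \frac{\sqrt{7}}{7428}\right) + \left(\left(4 - 30\right) - 67\right)\right)^{2} = \left(\left(- \frac{61}{7428} - \frac{\sqrt{7}}{7428}\right) - 93\right)^{2} = \left(- \frac{690865}{7428} - \frac{\sqrt{7}}{7428}\right)^{2}$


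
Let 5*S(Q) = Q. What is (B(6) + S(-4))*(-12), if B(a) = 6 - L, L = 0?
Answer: -312/5 ≈ -62.400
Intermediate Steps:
B(a) = 6 (B(a) = 6 - 1*0 = 6 + 0 = 6)
S(Q) = Q/5
(B(6) + S(-4))*(-12) = (6 + (1/5)*(-4))*(-12) = (6 - 4/5)*(-12) = (26/5)*(-12) = -312/5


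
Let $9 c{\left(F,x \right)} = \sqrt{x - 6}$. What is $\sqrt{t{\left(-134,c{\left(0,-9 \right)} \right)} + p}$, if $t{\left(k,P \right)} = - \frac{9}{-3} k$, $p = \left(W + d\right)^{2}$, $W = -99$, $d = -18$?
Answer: $\sqrt{13287} \approx 115.27$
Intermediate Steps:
$c{\left(F,x \right)} = \frac{\sqrt{-6 + x}}{9}$ ($c{\left(F,x \right)} = \frac{\sqrt{x - 6}}{9} = \frac{\sqrt{-6 + x}}{9}$)
$p = 13689$ ($p = \left(-99 - 18\right)^{2} = \left(-117\right)^{2} = 13689$)
$t{\left(k,P \right)} = 3 k$ ($t{\left(k,P \right)} = \left(-9\right) \left(- \frac{1}{3}\right) k = 3 k$)
$\sqrt{t{\left(-134,c{\left(0,-9 \right)} \right)} + p} = \sqrt{3 \left(-134\right) + 13689} = \sqrt{-402 + 13689} = \sqrt{13287}$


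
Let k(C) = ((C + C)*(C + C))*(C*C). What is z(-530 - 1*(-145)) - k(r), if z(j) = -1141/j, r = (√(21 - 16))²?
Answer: -137337/55 ≈ -2497.0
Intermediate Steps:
r = 5 (r = (√5)² = 5)
k(C) = 4*C⁴ (k(C) = ((2*C)*(2*C))*C² = (4*C²)*C² = 4*C⁴)
z(-530 - 1*(-145)) - k(r) = -1141/(-530 - 1*(-145)) - 4*5⁴ = -1141/(-530 + 145) - 4*625 = -1141/(-385) - 1*2500 = -1141*(-1/385) - 2500 = 163/55 - 2500 = -137337/55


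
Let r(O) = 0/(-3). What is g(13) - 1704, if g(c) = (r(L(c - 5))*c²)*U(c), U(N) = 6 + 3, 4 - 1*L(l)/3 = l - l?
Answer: -1704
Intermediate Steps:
L(l) = 12 (L(l) = 12 - 3*(l - l) = 12 - 3*0 = 12 + 0 = 12)
r(O) = 0 (r(O) = 0*(-⅓) = 0)
U(N) = 9
g(c) = 0 (g(c) = (0*c²)*9 = 0*9 = 0)
g(13) - 1704 = 0 - 1704 = -1704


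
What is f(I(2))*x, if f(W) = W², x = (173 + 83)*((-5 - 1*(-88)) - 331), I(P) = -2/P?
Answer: -63488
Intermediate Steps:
x = -63488 (x = 256*((-5 + 88) - 331) = 256*(83 - 331) = 256*(-248) = -63488)
f(I(2))*x = (-2/2)²*(-63488) = (-2*½)²*(-63488) = (-1)²*(-63488) = 1*(-63488) = -63488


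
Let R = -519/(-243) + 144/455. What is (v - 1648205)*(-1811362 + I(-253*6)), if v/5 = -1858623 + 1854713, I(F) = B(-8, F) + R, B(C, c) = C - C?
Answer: 22267082960151181/7371 ≈ 3.0209e+12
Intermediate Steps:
B(C, c) = 0
R = 90379/36855 (R = -519*(-1/243) + 144*(1/455) = 173/81 + 144/455 = 90379/36855 ≈ 2.4523)
I(F) = 90379/36855 (I(F) = 0 + 90379/36855 = 90379/36855)
v = -19550 (v = 5*(-1858623 + 1854713) = 5*(-3910) = -19550)
(v - 1648205)*(-1811362 + I(-253*6)) = (-19550 - 1648205)*(-1811362 + 90379/36855) = -1667755*(-66757656131/36855) = 22267082960151181/7371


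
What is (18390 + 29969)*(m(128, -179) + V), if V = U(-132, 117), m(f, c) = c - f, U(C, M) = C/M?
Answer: -581130103/39 ≈ -1.4901e+7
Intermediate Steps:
V = -44/39 (V = -132/117 = -132*1/117 = -44/39 ≈ -1.1282)
(18390 + 29969)*(m(128, -179) + V) = (18390 + 29969)*((-179 - 1*128) - 44/39) = 48359*((-179 - 128) - 44/39) = 48359*(-307 - 44/39) = 48359*(-12017/39) = -581130103/39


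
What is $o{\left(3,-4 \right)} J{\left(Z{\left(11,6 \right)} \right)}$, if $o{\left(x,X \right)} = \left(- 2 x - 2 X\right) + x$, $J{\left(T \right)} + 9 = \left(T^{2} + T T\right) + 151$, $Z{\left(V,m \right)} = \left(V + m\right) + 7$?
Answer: $6470$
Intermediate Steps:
$Z{\left(V,m \right)} = 7 + V + m$
$J{\left(T \right)} = 142 + 2 T^{2}$ ($J{\left(T \right)} = -9 + \left(\left(T^{2} + T T\right) + 151\right) = -9 + \left(\left(T^{2} + T^{2}\right) + 151\right) = -9 + \left(2 T^{2} + 151\right) = -9 + \left(151 + 2 T^{2}\right) = 142 + 2 T^{2}$)
$o{\left(x,X \right)} = - x - 2 X$ ($o{\left(x,X \right)} = \left(- 2 X - 2 x\right) + x = - x - 2 X$)
$o{\left(3,-4 \right)} J{\left(Z{\left(11,6 \right)} \right)} = \left(\left(-1\right) 3 - -8\right) \left(142 + 2 \left(7 + 11 + 6\right)^{2}\right) = \left(-3 + 8\right) \left(142 + 2 \cdot 24^{2}\right) = 5 \left(142 + 2 \cdot 576\right) = 5 \left(142 + 1152\right) = 5 \cdot 1294 = 6470$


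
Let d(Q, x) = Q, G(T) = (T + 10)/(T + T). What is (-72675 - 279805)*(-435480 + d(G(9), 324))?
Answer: 1381478565040/9 ≈ 1.5350e+11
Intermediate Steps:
G(T) = (10 + T)/(2*T) (G(T) = (10 + T)/((2*T)) = (10 + T)*(1/(2*T)) = (10 + T)/(2*T))
(-72675 - 279805)*(-435480 + d(G(9), 324)) = (-72675 - 279805)*(-435480 + (½)*(10 + 9)/9) = -352480*(-435480 + (½)*(⅑)*19) = -352480*(-435480 + 19/18) = -352480*(-7838621/18) = 1381478565040/9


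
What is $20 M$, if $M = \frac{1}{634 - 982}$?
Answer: $- \frac{5}{87} \approx -0.057471$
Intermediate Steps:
$M = - \frac{1}{348}$ ($M = \frac{1}{-348} = - \frac{1}{348} \approx -0.0028736$)
$20 M = 20 \left(- \frac{1}{348}\right) = - \frac{5}{87}$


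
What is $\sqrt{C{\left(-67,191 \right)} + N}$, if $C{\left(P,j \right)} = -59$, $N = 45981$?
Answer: $\sqrt{45922} \approx 214.29$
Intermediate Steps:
$\sqrt{C{\left(-67,191 \right)} + N} = \sqrt{-59 + 45981} = \sqrt{45922}$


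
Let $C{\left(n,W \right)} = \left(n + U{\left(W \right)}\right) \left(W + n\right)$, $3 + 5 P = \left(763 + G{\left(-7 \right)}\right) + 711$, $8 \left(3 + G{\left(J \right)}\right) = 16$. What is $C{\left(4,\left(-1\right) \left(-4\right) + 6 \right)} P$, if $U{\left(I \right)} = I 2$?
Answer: $98784$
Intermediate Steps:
$G{\left(J \right)} = -1$ ($G{\left(J \right)} = -3 + \frac{1}{8} \cdot 16 = -3 + 2 = -1$)
$U{\left(I \right)} = 2 I$
$P = 294$ ($P = - \frac{3}{5} + \frac{\left(763 - 1\right) + 711}{5} = - \frac{3}{5} + \frac{762 + 711}{5} = - \frac{3}{5} + \frac{1}{5} \cdot 1473 = - \frac{3}{5} + \frac{1473}{5} = 294$)
$C{\left(n,W \right)} = \left(W + n\right) \left(n + 2 W\right)$ ($C{\left(n,W \right)} = \left(n + 2 W\right) \left(W + n\right) = \left(W + n\right) \left(n + 2 W\right)$)
$C{\left(4,\left(-1\right) \left(-4\right) + 6 \right)} P = \left(4^{2} + 2 \left(\left(-1\right) \left(-4\right) + 6\right)^{2} + 3 \left(\left(-1\right) \left(-4\right) + 6\right) 4\right) 294 = \left(16 + 2 \left(4 + 6\right)^{2} + 3 \left(4 + 6\right) 4\right) 294 = \left(16 + 2 \cdot 10^{2} + 3 \cdot 10 \cdot 4\right) 294 = \left(16 + 2 \cdot 100 + 120\right) 294 = \left(16 + 200 + 120\right) 294 = 336 \cdot 294 = 98784$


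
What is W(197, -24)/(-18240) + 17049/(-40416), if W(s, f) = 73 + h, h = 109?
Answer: -828983/1919760 ≈ -0.43182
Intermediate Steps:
W(s, f) = 182 (W(s, f) = 73 + 109 = 182)
W(197, -24)/(-18240) + 17049/(-40416) = 182/(-18240) + 17049/(-40416) = 182*(-1/18240) + 17049*(-1/40416) = -91/9120 - 5683/13472 = -828983/1919760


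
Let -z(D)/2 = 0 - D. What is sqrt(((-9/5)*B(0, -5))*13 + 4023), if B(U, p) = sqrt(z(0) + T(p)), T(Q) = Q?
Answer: 3*sqrt(11175 - 65*I*sqrt(5))/5 ≈ 63.428 - 0.41246*I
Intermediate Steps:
z(D) = 2*D (z(D) = -2*(0 - D) = -(-2)*D = 2*D)
B(U, p) = sqrt(p) (B(U, p) = sqrt(2*0 + p) = sqrt(0 + p) = sqrt(p))
sqrt(((-9/5)*B(0, -5))*13 + 4023) = sqrt(((-9/5)*sqrt(-5))*13 + 4023) = sqrt(((-9*1/5)*(I*sqrt(5)))*13 + 4023) = sqrt(-9*I*sqrt(5)/5*13 + 4023) = sqrt(-117*I*sqrt(5)/5 + 4023) = sqrt(4023 - 117*I*sqrt(5)/5)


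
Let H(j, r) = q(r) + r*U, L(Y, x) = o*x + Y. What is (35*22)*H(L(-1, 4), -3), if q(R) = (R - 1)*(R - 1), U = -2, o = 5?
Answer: 16940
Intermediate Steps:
q(R) = (-1 + R)² (q(R) = (-1 + R)*(-1 + R) = (-1 + R)²)
L(Y, x) = Y + 5*x (L(Y, x) = 5*x + Y = Y + 5*x)
H(j, r) = (-1 + r)² - 2*r (H(j, r) = (-1 + r)² + r*(-2) = (-1 + r)² - 2*r)
(35*22)*H(L(-1, 4), -3) = (35*22)*((-1 - 3)² - 2*(-3)) = 770*((-4)² + 6) = 770*(16 + 6) = 770*22 = 16940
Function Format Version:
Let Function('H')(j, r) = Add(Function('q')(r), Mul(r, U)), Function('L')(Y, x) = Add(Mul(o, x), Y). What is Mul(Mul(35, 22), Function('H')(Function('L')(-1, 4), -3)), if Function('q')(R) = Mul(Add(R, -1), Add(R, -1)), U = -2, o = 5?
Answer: 16940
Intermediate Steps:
Function('q')(R) = Pow(Add(-1, R), 2) (Function('q')(R) = Mul(Add(-1, R), Add(-1, R)) = Pow(Add(-1, R), 2))
Function('L')(Y, x) = Add(Y, Mul(5, x)) (Function('L')(Y, x) = Add(Mul(5, x), Y) = Add(Y, Mul(5, x)))
Function('H')(j, r) = Add(Pow(Add(-1, r), 2), Mul(-2, r)) (Function('H')(j, r) = Add(Pow(Add(-1, r), 2), Mul(r, -2)) = Add(Pow(Add(-1, r), 2), Mul(-2, r)))
Mul(Mul(35, 22), Function('H')(Function('L')(-1, 4), -3)) = Mul(Mul(35, 22), Add(Pow(Add(-1, -3), 2), Mul(-2, -3))) = Mul(770, Add(Pow(-4, 2), 6)) = Mul(770, Add(16, 6)) = Mul(770, 22) = 16940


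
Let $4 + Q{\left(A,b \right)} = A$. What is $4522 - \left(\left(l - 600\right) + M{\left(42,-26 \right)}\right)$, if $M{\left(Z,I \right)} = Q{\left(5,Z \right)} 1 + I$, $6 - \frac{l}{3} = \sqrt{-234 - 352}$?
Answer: $5129 + 3 i \sqrt{586} \approx 5129.0 + 72.622 i$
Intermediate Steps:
$l = 18 - 3 i \sqrt{586}$ ($l = 18 - 3 \sqrt{-234 - 352} = 18 - 3 \sqrt{-586} = 18 - 3 i \sqrt{586} \approx 18.0 - 72.622 i$)
$Q{\left(A,b \right)} = -4 + A$
$M{\left(Z,I \right)} = 1 + I$ ($M{\left(Z,I \right)} = \left(-4 + 5\right) 1 + I = 1 \cdot 1 + I = 1 + I$)
$4522 - \left(\left(l - 600\right) + M{\left(42,-26 \right)}\right) = 4522 - \left(\left(\left(18 - 3 i \sqrt{586}\right) - 600\right) + \left(1 - 26\right)\right) = 4522 - \left(\left(-582 - 3 i \sqrt{586}\right) - 25\right) = 4522 - \left(-607 - 3 i \sqrt{586}\right) = 4522 + \left(607 + 3 i \sqrt{586}\right) = 5129 + 3 i \sqrt{586}$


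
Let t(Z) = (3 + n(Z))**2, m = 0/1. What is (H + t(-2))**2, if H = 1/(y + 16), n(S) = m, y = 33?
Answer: 195364/2401 ≈ 81.368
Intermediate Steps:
m = 0 (m = 0*1 = 0)
n(S) = 0
t(Z) = 9 (t(Z) = (3 + 0)**2 = 3**2 = 9)
H = 1/49 (H = 1/(33 + 16) = 1/49 ≈ 0.020408)
(H + t(-2))**2 = (1/49 + 9)**2 = (442/49)**2 = 195364/2401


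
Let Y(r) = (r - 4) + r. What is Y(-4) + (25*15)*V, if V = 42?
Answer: 15738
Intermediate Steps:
Y(r) = -4 + 2*r (Y(r) = (-4 + r) + r = -4 + 2*r)
Y(-4) + (25*15)*V = (-4 + 2*(-4)) + (25*15)*42 = (-4 - 8) + 375*42 = -12 + 15750 = 15738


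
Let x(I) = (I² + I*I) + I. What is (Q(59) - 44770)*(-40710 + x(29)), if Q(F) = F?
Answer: 1743684289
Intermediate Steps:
x(I) = I + 2*I² (x(I) = (I² + I²) + I = 2*I² + I = I + 2*I²)
(Q(59) - 44770)*(-40710 + x(29)) = (59 - 44770)*(-40710 + 29*(1 + 2*29)) = -44711*(-40710 + 29*(1 + 58)) = -44711*(-40710 + 29*59) = -44711*(-40710 + 1711) = -44711*(-38999) = 1743684289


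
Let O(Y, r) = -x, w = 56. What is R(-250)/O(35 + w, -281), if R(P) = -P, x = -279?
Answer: 250/279 ≈ 0.89606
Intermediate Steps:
O(Y, r) = 279 (O(Y, r) = -1*(-279) = 279)
R(-250)/O(35 + w, -281) = -1*(-250)/279 = 250*(1/279) = 250/279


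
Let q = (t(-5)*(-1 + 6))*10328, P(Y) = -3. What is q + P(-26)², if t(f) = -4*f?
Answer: 1032809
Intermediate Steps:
q = 1032800 (q = ((-4*(-5))*(-1 + 6))*10328 = (20*5)*10328 = 100*10328 = 1032800)
q + P(-26)² = 1032800 + (-3)² = 1032800 + 9 = 1032809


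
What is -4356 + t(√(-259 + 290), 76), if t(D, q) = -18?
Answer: -4374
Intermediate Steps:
-4356 + t(√(-259 + 290), 76) = -4356 - 18 = -4374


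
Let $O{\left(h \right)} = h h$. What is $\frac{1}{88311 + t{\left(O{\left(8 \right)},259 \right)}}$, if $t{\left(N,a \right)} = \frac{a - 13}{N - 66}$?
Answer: $\frac{1}{88188} \approx 1.1339 \cdot 10^{-5}$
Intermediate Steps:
$O{\left(h \right)} = h^{2}$
$t{\left(N,a \right)} = \frac{-13 + a}{-66 + N}$ ($t{\left(N,a \right)} = \frac{a + \left(-34 + 21\right)}{-66 + N} = \frac{a - 13}{-66 + N} = \frac{-13 + a}{-66 + N}$)
$\frac{1}{88311 + t{\left(O{\left(8 \right)},259 \right)}} = \frac{1}{88311 + \frac{-13 + 259}{-66 + 8^{2}}} = \frac{1}{88311 + \frac{1}{-66 + 64} \cdot 246} = \frac{1}{88311 + \frac{1}{-2} \cdot 246} = \frac{1}{88311 - 123} = \frac{1}{88188}$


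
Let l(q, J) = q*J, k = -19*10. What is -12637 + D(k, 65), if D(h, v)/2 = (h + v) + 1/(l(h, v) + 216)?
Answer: -78185430/6067 ≈ -12887.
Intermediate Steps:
k = -190
l(q, J) = J*q
D(h, v) = 2*h + 2*v + 2/(216 + h*v) (D(h, v) = 2*((h + v) + 1/(v*h + 216)) = 2*((h + v) + 1/(h*v + 216)) = 2*((h + v) + 1/(216 + h*v)) = 2*(h + v + 1/(216 + h*v)) = 2*h + 2*v + 2/(216 + h*v))
-12637 + D(k, 65) = -12637 + 2*(1 + 216*(-190) + 216*65 - 190*65² + 65*(-190)²)/(216 - 190*65) = -12637 + 2*(1 - 41040 + 14040 - 190*4225 + 65*36100)/(216 - 12350) = -12637 + 2*(1 - 41040 + 14040 - 802750 + 2346500)/(-12134) = -12637 + 2*(-1/12134)*1516751 = -12637 - 1516751/6067 = -78185430/6067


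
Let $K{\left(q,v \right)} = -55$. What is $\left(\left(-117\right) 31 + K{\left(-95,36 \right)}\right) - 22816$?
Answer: $-26498$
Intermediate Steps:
$\left(\left(-117\right) 31 + K{\left(-95,36 \right)}\right) - 22816 = \left(\left(-117\right) 31 - 55\right) - 22816 = \left(-3627 - 55\right) - 22816 = -3682 - 22816 = -26498$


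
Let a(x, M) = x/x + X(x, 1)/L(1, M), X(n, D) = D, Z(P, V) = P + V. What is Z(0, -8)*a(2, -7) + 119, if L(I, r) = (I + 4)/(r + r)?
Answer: 667/5 ≈ 133.40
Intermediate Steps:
L(I, r) = (4 + I)/(2*r) (L(I, r) = (4 + I)/((2*r)) = (4 + I)*(1/(2*r)) = (4 + I)/(2*r))
a(x, M) = 1 + 2*M/5 (a(x, M) = x/x + 1/((4 + 1)/(2*M)) = 1 + 1/((1/2)*5/M) = 1 + 1/(5/(2*M)) = 1 + 1*(2*M/5) = 1 + 2*M/5)
Z(0, -8)*a(2, -7) + 119 = (0 - 8)*(1 + (2/5)*(-7)) + 119 = -8*(1 - 14/5) + 119 = -8*(-9/5) + 119 = 72/5 + 119 = 667/5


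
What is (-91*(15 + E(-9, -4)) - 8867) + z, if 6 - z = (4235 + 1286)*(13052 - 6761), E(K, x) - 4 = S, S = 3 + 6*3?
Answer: -34745112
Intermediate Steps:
S = 21 (S = 3 + 18 = 21)
E(K, x) = 25 (E(K, x) = 4 + 21 = 25)
z = -34732605 (z = 6 - (4235 + 1286)*(13052 - 6761) = 6 - 5521*6291 = 6 - 1*34732611 = 6 - 34732611 = -34732605)
(-91*(15 + E(-9, -4)) - 8867) + z = (-91*(15 + 25) - 8867) - 34732605 = (-91*40 - 8867) - 34732605 = (-3640 - 8867) - 34732605 = -12507 - 34732605 = -34745112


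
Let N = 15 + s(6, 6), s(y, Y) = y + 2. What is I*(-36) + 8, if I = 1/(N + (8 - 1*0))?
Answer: 212/31 ≈ 6.8387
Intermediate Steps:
s(y, Y) = 2 + y
N = 23 (N = 15 + (2 + 6) = 15 + 8 = 23)
I = 1/31 (I = 1/(23 + (8 - 1*0)) = 1/(23 + (8 + 0)) = 1/(23 + 8) = 1/31 ≈ 0.032258)
I*(-36) + 8 = (1/31)*(-36) + 8 = -36/31 + 8 = 212/31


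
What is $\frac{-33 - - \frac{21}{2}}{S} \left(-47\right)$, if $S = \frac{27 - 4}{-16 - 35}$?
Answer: $- \frac{107865}{46} \approx -2344.9$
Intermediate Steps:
$S = - \frac{23}{51}$ ($S = \frac{23}{-51} = 23 \left(- \frac{1}{51}\right) = - \frac{23}{51} \approx -0.45098$)
$\frac{-33 - - \frac{21}{2}}{S} \left(-47\right) = \frac{-33 - - \frac{21}{2}}{- \frac{23}{51}} \left(-47\right) = \left(-33 - \left(-21\right) \frac{1}{2}\right) \left(- \frac{51}{23}\right) \left(-47\right) = \left(-33 - - \frac{21}{2}\right) \left(- \frac{51}{23}\right) \left(-47\right) = \left(-33 + \frac{21}{2}\right) \left(- \frac{51}{23}\right) \left(-47\right) = \left(- \frac{45}{2}\right) \left(- \frac{51}{23}\right) \left(-47\right) = \frac{2295}{46} \left(-47\right) = - \frac{107865}{46}$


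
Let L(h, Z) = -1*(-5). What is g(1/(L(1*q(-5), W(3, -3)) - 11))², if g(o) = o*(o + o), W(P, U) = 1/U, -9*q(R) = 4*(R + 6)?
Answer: 1/324 ≈ 0.0030864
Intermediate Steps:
q(R) = -8/3 - 4*R/9 (q(R) = -4*(R + 6)/9 = -4*(6 + R)/9 = -(24 + 4*R)/9 = -8/3 - 4*R/9)
L(h, Z) = 5
g(o) = 2*o² (g(o) = o*(2*o) = 2*o²)
g(1/(L(1*q(-5), W(3, -3)) - 11))² = (2*(1/(5 - 11))²)² = (2*(1/(-6))²)² = (2*(-⅙)²)² = (2*(1/36))² = (1/18)² = 1/324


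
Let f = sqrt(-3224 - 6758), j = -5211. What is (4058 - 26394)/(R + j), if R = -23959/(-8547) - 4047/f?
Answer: 12118244768275489536/2825842641832533847 + 943339398813504*I*sqrt(9982)/2825842641832533847 ≈ 4.2884 + 0.033353*I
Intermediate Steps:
f = I*sqrt(9982) (f = sqrt(-9982) = I*sqrt(9982) ≈ 99.91*I)
R = 23959/8547 + 4047*I*sqrt(9982)/9982 (R = -23959/(-8547) - 4047*(-I*sqrt(9982)/9982) = -23959*(-1/8547) - (-4047)*I*sqrt(9982)/9982 = 23959/8547 + 4047*I*sqrt(9982)/9982 ≈ 2.8032 + 40.506*I)
(4058 - 26394)/(R + j) = (4058 - 26394)/((23959/8547 + 4047*I*sqrt(9982)/9982) - 5211) = -22336/(-44514458/8547 + 4047*I*sqrt(9982)/9982)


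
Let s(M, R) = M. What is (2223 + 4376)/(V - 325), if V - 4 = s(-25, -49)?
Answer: -6599/346 ≈ -19.072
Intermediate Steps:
V = -21 (V = 4 - 25 = -21)
(2223 + 4376)/(V - 325) = (2223 + 4376)/(-21 - 325) = 6599/(-346) = 6599*(-1/346) = -6599/346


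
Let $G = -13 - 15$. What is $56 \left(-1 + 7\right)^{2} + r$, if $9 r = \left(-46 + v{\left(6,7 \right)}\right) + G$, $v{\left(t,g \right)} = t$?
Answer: $\frac{18076}{9} \approx 2008.4$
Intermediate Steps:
$G = -28$ ($G = -13 - 15 = -28$)
$r = - \frac{68}{9}$ ($r = \frac{\left(-46 + 6\right) - 28}{9} = \frac{-40 - 28}{9} = \frac{1}{9} \left(-68\right) = - \frac{68}{9} \approx -7.5556$)
$56 \left(-1 + 7\right)^{2} + r = 56 \left(-1 + 7\right)^{2} - \frac{68}{9} = 56 \cdot 6^{2} - \frac{68}{9} = 56 \cdot 36 - \frac{68}{9} = 2016 - \frac{68}{9} = \frac{18076}{9}$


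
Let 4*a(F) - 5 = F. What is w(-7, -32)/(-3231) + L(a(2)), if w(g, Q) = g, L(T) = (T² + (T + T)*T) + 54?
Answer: 3266653/51696 ≈ 63.190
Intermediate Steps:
a(F) = 5/4 + F/4
L(T) = 54 + 3*T² (L(T) = (T² + (2*T)*T) + 54 = (T² + 2*T²) + 54 = 3*T² + 54 = 54 + 3*T²)
w(-7, -32)/(-3231) + L(a(2)) = -7/(-3231) + (54 + 3*(5/4 + (¼)*2)²) = -7*(-1/3231) + (54 + 3*(5/4 + ½)²) = 7/3231 + (54 + 3*(7/4)²) = 7/3231 + (54 + 3*(49/16)) = 7/3231 + (54 + 147/16) = 7/3231 + 1011/16 = 3266653/51696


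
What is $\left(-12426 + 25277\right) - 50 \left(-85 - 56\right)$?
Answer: $19901$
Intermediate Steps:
$\left(-12426 + 25277\right) - 50 \left(-85 - 56\right) = 12851 - -7050 = 12851 + 7050 = 19901$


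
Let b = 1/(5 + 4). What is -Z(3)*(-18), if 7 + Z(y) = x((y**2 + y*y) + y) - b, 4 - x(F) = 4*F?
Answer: -1568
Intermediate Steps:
x(F) = 4 - 4*F
b = 1/9 ≈ 0.11111
Z(y) = -28/9 - 8*y**2 - 4*y (Z(y) = -7 + ((4 - 4*((y**2 + y*y) + y)) - 1*1/9) = -7 + ((4 - 4*((y**2 + y**2) + y)) - 1/9) = -7 + ((4 - 4*(2*y**2 + y)) - 1/9) = -7 + ((4 - 4*(y + 2*y**2)) - 1/9) = -7 + ((4 + (-8*y**2 - 4*y)) - 1/9) = -7 + ((4 - 8*y**2 - 4*y) - 1/9) = -7 + (35/9 - 8*y**2 - 4*y) = -28/9 - 8*y**2 - 4*y)
-Z(3)*(-18) = -(-28/9 - 4*3*(1 + 2*3))*(-18) = -(-28/9 - 4*3*(1 + 6))*(-18) = -(-28/9 - 4*3*7)*(-18) = -(-28/9 - 84)*(-18) = -1*(-784/9)*(-18) = (784/9)*(-18) = -1568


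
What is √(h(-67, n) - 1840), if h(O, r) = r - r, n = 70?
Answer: 4*I*√115 ≈ 42.895*I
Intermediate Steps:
h(O, r) = 0
√(h(-67, n) - 1840) = √(0 - 1840) = √(-1840) = 4*I*√115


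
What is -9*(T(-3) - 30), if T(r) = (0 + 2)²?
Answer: 234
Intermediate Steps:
T(r) = 4 (T(r) = 2² = 4)
-9*(T(-3) - 30) = -9*(4 - 30) = -9*(-26) = 234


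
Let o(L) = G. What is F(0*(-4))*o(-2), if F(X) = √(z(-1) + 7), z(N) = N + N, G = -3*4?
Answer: -12*√5 ≈ -26.833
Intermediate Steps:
G = -12
o(L) = -12
z(N) = 2*N
F(X) = √5 (F(X) = √(2*(-1) + 7) = √(-2 + 7) = √5)
F(0*(-4))*o(-2) = √5*(-12) = -12*√5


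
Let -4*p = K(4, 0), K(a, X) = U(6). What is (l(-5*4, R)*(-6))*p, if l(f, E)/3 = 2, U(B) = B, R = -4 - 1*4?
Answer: 54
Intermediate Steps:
R = -8 (R = -4 - 4 = -8)
K(a, X) = 6
l(f, E) = 6 (l(f, E) = 3*2 = 6)
p = -3/2 (p = -¼*6 = -3/2 ≈ -1.5000)
(l(-5*4, R)*(-6))*p = (6*(-6))*(-3/2) = -36*(-3/2) = 54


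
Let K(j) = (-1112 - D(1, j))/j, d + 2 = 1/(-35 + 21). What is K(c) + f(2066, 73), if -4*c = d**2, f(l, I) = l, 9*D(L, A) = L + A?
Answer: 7827923/2523 ≈ 3102.6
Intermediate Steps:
D(L, A) = A/9 + L/9 (D(L, A) = (L + A)/9 = (A + L)/9 = A/9 + L/9)
d = -29/14 (d = -2 + 1/(-35 + 21) = -2 + 1/(-14) = -2 - 1/14 = -29/14 ≈ -2.0714)
c = -841/784 (c = -(-29/14)**2/4 = -1/4*841/196 = -841/784 ≈ -1.0727)
K(j) = (-10009/9 - j/9)/j (K(j) = (-1112 - (j/9 + (1/9)*1))/j = (-1112 - (j/9 + 1/9))/j = (-1112 - (1/9 + j/9))/j = (-1112 + (-1/9 - j/9))/j = (-10009/9 - j/9)/j)
K(c) + f(2066, 73) = (-10009 - 1*(-841/784))/(9*(-841/784)) + 2066 = (1/9)*(-784/841)*(-10009 + 841/784) + 2066 = (1/9)*(-784/841)*(-7846215/784) + 2066 = 2615405/2523 + 2066 = 7827923/2523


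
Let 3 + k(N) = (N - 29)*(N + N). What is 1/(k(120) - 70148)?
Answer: -1/48311 ≈ -2.0699e-5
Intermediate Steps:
k(N) = -3 + 2*N*(-29 + N) (k(N) = -3 + (N - 29)*(N + N) = -3 + (-29 + N)*(2*N) = -3 + 2*N*(-29 + N))
1/(k(120) - 70148) = 1/((-3 - 58*120 + 2*120²) - 70148) = 1/((-3 - 6960 + 2*14400) - 70148) = 1/((-3 - 6960 + 28800) - 70148) = 1/(21837 - 70148) = 1/(-48311) = -1/48311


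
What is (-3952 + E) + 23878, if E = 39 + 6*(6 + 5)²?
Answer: 20691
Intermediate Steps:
E = 765 (E = 39 + 6*11² = 39 + 6*121 = 39 + 726 = 765)
(-3952 + E) + 23878 = (-3952 + 765) + 23878 = -3187 + 23878 = 20691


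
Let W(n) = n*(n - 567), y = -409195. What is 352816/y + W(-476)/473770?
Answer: 3599858694/19386431515 ≈ 0.18569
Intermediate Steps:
W(n) = n*(-567 + n)
352816/y + W(-476)/473770 = 352816/(-409195) - 476*(-567 - 476)/473770 = 352816*(-1/409195) - 476*(-1043)*(1/473770) = -352816/409195 + 496468*(1/473770) = -352816/409195 + 248234/236885 = 3599858694/19386431515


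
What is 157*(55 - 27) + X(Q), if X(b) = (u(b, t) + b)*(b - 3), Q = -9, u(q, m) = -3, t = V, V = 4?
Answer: 4540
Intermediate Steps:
t = 4
X(b) = (-3 + b)**2 (X(b) = (-3 + b)*(b - 3) = (-3 + b)*(-3 + b) = (-3 + b)**2)
157*(55 - 27) + X(Q) = 157*(55 - 27) + (9 + (-9)**2 - 6*(-9)) = 157*28 + (9 + 81 + 54) = 4396 + 144 = 4540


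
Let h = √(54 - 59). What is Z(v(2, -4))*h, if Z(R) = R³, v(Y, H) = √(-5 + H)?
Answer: 27*√5 ≈ 60.374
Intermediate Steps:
h = I*√5 (h = √(-5) = I*√5 ≈ 2.2361*I)
Z(v(2, -4))*h = (√(-5 - 4))³*(I*√5) = (√(-9))³*(I*√5) = (3*I)³*(I*√5) = (-27*I)*(I*√5) = 27*√5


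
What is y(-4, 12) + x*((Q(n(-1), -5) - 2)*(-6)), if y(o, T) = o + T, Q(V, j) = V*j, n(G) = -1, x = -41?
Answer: 746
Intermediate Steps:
y(o, T) = T + o
y(-4, 12) + x*((Q(n(-1), -5) - 2)*(-6)) = (12 - 4) - 41*(-1*(-5) - 2)*(-6) = 8 - 41*(5 - 2)*(-6) = 8 - 123*(-6) = 8 - 41*(-18) = 8 + 738 = 746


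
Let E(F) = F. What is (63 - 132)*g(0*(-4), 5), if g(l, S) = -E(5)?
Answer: 345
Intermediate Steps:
g(l, S) = -5 (g(l, S) = -1*5 = -5)
(63 - 132)*g(0*(-4), 5) = (63 - 132)*(-5) = -69*(-5) = 345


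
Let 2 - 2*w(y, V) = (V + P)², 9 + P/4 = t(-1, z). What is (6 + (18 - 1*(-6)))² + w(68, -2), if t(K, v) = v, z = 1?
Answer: 323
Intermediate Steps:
P = -32 (P = -36 + 4*1 = -36 + 4 = -32)
w(y, V) = 1 - (-32 + V)²/2 (w(y, V) = 1 - (V - 32)²/2 = 1 - (-32 + V)²/2)
(6 + (18 - 1*(-6)))² + w(68, -2) = (6 + (18 - 1*(-6)))² + (1 - (-32 - 2)²/2) = (6 + (18 + 6))² + (1 - ½*(-34)²) = (6 + 24)² + (1 - ½*1156) = 30² + (1 - 578) = 900 - 577 = 323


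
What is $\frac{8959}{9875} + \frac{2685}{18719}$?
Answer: $\frac{194217896}{184850125} \approx 1.0507$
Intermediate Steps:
$\frac{8959}{9875} + \frac{2685}{18719} = \frac{194217896}{184850125}$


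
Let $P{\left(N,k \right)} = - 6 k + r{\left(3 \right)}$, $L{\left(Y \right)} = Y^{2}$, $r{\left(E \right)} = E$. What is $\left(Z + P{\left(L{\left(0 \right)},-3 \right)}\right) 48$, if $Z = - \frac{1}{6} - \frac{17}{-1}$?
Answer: $1816$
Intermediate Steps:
$P{\left(N,k \right)} = 3 - 6 k$ ($P{\left(N,k \right)} = - 6 k + 3 = 3 - 6 k$)
$Z = \frac{101}{6}$ ($Z = \left(-1\right) \frac{1}{6} - -17 = - \frac{1}{6} + 17 = \frac{101}{6} \approx 16.833$)
$\left(Z + P{\left(L{\left(0 \right)},-3 \right)}\right) 48 = \left(\frac{101}{6} + \left(3 - -18\right)\right) 48 = \left(\frac{101}{6} + \left(3 + 18\right)\right) 48 = \left(\frac{101}{6} + 21\right) 48 = \frac{227}{6} \cdot 48 = 1816$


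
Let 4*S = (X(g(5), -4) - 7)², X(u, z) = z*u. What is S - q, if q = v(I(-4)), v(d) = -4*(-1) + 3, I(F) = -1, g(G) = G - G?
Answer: 21/4 ≈ 5.2500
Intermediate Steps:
g(G) = 0
v(d) = 7 (v(d) = 4 + 3 = 7)
X(u, z) = u*z
q = 7
S = 49/4 (S = (0*(-4) - 7)²/4 = (0 - 7)²/4 = (¼)*(-7)² = (¼)*49 = 49/4 ≈ 12.250)
S - q = 49/4 - 1*7 = 49/4 - 7 = 21/4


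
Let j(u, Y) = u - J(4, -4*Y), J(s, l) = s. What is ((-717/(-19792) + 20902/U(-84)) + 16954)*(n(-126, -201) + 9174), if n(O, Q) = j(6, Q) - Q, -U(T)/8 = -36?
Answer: 7109914392601/44532 ≈ 1.5966e+8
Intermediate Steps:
U(T) = 288 (U(T) = -8*(-36) = 288)
j(u, Y) = -4 + u (j(u, Y) = u - 1*4 = u - 4 = -4 + u)
n(O, Q) = 2 - Q (n(O, Q) = (-4 + 6) - Q = 2 - Q)
((-717/(-19792) + 20902/U(-84)) + 16954)*(n(-126, -201) + 9174) = ((-717/(-19792) + 20902/288) + 16954)*((2 - 1*(-201)) + 9174) = ((-717*(-1/19792) + 20902*(1/288)) + 16954)*((2 + 201) + 9174) = ((717/19792 + 10451/144) + 16954)*(203 + 9174) = (3233585/44532 + 16954)*9377 = (758229113/44532)*9377 = 7109914392601/44532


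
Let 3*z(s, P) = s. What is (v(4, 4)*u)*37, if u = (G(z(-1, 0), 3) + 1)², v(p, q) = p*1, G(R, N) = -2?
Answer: 148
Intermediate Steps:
z(s, P) = s/3
v(p, q) = p
u = 1 (u = (-2 + 1)² = (-1)² = 1)
(v(4, 4)*u)*37 = (4*1)*37 = 4*37 = 148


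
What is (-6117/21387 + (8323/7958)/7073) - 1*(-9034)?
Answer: 3624954427434765/401269552486 ≈ 9033.7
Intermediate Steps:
(-6117/21387 + (8323/7958)/7073) - 1*(-9034) = (-6117*1/21387 + (8323*(1/7958))*(1/7073)) + 9034 = (-2039/7129 + (8323/7958)*(1/7073)) + 9034 = (-2039/7129 + 8323/56286934) + 9034 = -114709723759/401269552486 + 9034 = 3624954427434765/401269552486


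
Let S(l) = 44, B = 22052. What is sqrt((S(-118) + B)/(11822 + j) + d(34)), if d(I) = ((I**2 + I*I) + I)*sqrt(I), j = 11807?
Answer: sqrt(522106384 + 1309841337786*sqrt(34))/23629 ≈ 116.96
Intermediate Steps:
d(I) = sqrt(I)*(I + 2*I**2) (d(I) = ((I**2 + I**2) + I)*sqrt(I) = (2*I**2 + I)*sqrt(I) = (I + 2*I**2)*sqrt(I) = sqrt(I)*(I + 2*I**2))
sqrt((S(-118) + B)/(11822 + j) + d(34)) = sqrt((44 + 22052)/(11822 + 11807) + 34**(3/2)*(1 + 2*34)) = sqrt(22096/23629 + (34*sqrt(34))*(1 + 68)) = sqrt(22096*(1/23629) + (34*sqrt(34))*69) = sqrt(22096/23629 + 2346*sqrt(34))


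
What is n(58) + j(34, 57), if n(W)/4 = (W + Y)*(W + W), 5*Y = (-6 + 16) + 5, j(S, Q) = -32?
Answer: 28272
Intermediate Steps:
Y = 3 (Y = ((-6 + 16) + 5)/5 = (10 + 5)/5 = (1/5)*15 = 3)
n(W) = 8*W*(3 + W) (n(W) = 4*((W + 3)*(W + W)) = 4*((3 + W)*(2*W)) = 4*(2*W*(3 + W)) = 8*W*(3 + W))
n(58) + j(34, 57) = 8*58*(3 + 58) - 32 = 8*58*61 - 32 = 28304 - 32 = 28272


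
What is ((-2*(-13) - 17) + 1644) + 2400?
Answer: 4053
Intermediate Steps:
((-2*(-13) - 17) + 1644) + 2400 = ((26 - 17) + 1644) + 2400 = (9 + 1644) + 2400 = 1653 + 2400 = 4053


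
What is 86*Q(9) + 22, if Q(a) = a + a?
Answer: 1570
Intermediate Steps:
Q(a) = 2*a
86*Q(9) + 22 = 86*(2*9) + 22 = 86*18 + 22 = 1548 + 22 = 1570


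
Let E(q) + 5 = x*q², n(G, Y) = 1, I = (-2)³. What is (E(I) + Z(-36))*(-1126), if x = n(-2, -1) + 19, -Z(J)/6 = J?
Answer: -1678866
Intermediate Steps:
I = -8
Z(J) = -6*J
x = 20 (x = 1 + 19 = 20)
E(q) = -5 + 20*q²
(E(I) + Z(-36))*(-1126) = ((-5 + 20*(-8)²) - 6*(-36))*(-1126) = ((-5 + 20*64) + 216)*(-1126) = ((-5 + 1280) + 216)*(-1126) = (1275 + 216)*(-1126) = 1491*(-1126) = -1678866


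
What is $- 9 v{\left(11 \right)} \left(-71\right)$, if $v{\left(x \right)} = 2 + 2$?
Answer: $2556$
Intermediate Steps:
$v{\left(x \right)} = 4$
$- 9 v{\left(11 \right)} \left(-71\right) = \left(-9\right) 4 \left(-71\right) = \left(-36\right) \left(-71\right) = 2556$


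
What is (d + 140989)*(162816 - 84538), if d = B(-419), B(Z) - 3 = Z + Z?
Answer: 10970974812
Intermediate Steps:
B(Z) = 3 + 2*Z (B(Z) = 3 + (Z + Z) = 3 + 2*Z)
d = -835 (d = 3 + 2*(-419) = 3 - 838 = -835)
(d + 140989)*(162816 - 84538) = (-835 + 140989)*(162816 - 84538) = 140154*78278 = 10970974812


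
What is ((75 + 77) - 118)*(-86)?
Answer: -2924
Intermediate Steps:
((75 + 77) - 118)*(-86) = (152 - 118)*(-86) = 34*(-86) = -2924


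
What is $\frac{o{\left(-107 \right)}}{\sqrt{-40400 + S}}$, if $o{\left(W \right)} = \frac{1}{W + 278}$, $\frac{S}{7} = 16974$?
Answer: $\frac{\sqrt{78418}}{13409478} \approx 2.0883 \cdot 10^{-5}$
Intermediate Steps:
$S = 118818$ ($S = 7 \cdot 16974 = 118818$)
$o{\left(W \right)} = \frac{1}{278 + W}$
$\frac{o{\left(-107 \right)}}{\sqrt{-40400 + S}} = \frac{1}{\left(278 - 107\right) \sqrt{-40400 + 118818}} = \frac{1}{171 \sqrt{78418}} = \frac{\frac{1}{78418} \sqrt{78418}}{171} = \frac{\sqrt{78418}}{13409478}$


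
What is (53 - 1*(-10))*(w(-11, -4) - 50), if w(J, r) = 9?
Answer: -2583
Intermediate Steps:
(53 - 1*(-10))*(w(-11, -4) - 50) = (53 - 1*(-10))*(9 - 50) = (53 + 10)*(-41) = 63*(-41) = -2583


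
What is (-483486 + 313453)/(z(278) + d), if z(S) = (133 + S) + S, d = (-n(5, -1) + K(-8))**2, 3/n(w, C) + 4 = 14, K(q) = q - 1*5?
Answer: -17003300/86589 ≈ -196.37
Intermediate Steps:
K(q) = -5 + q (K(q) = q - 5 = -5 + q)
n(w, C) = 3/10 (n(w, C) = 3/(-4 + 14) = 3/10)
d = 17689/100 (d = (-1*3/10 + (-5 - 8))**2 = (-3/10 - 13)**2 = (-133/10)**2 = 17689/100 ≈ 176.89)
z(S) = 133 + 2*S
(-483486 + 313453)/(z(278) + d) = (-483486 + 313453)/((133 + 2*278) + 17689/100) = -170033/((133 + 556) + 17689/100) = -170033/(689 + 17689/100) = -170033/86589/100 = -170033*100/86589 = -17003300/86589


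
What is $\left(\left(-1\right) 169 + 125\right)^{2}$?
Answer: $1936$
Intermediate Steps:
$\left(\left(-1\right) 169 + 125\right)^{2} = \left(-169 + 125\right)^{2} = \left(-44\right)^{2} = 1936$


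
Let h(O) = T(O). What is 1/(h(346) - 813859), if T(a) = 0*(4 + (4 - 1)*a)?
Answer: -1/813859 ≈ -1.2287e-6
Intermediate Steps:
T(a) = 0 (T(a) = 0*(4 + 3*a) = 0)
h(O) = 0
1/(h(346) - 813859) = 1/(0 - 813859) = 1/(-813859) = -1/813859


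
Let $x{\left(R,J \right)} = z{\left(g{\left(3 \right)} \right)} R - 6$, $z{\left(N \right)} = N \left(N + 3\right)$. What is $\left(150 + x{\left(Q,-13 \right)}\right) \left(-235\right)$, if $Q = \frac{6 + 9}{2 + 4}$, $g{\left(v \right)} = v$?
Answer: $-44415$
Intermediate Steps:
$Q = \frac{5}{2}$ ($Q = \frac{15}{6} = 15 \cdot \frac{1}{6} = \frac{5}{2} \approx 2.5$)
$z{\left(N \right)} = N \left(3 + N\right)$
$x{\left(R,J \right)} = -6 + 18 R$ ($x{\left(R,J \right)} = 3 \left(3 + 3\right) R - 6 = 3 \cdot 6 R - 6 = 18 R - 6 = -6 + 18 R$)
$\left(150 + x{\left(Q,-13 \right)}\right) \left(-235\right) = \left(150 + \left(-6 + 18 \cdot \frac{5}{2}\right)\right) \left(-235\right) = \left(150 + \left(-6 + 45\right)\right) \left(-235\right) = \left(150 + 39\right) \left(-235\right) = 189 \left(-235\right) = -44415$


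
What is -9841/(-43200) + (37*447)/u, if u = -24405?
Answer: -31621013/70286400 ≈ -0.44989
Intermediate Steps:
-9841/(-43200) + (37*447)/u = -9841/(-43200) + (37*447)/(-24405) = -9841*(-1/43200) + 16539*(-1/24405) = 9841/43200 - 5513/8135 = -31621013/70286400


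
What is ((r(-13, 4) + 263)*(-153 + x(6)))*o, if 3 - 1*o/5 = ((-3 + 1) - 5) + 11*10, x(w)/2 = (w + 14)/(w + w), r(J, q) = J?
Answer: 56125000/3 ≈ 1.8708e+7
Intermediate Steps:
x(w) = (14 + w)/w (x(w) = 2*((w + 14)/(w + w)) = 2*((14 + w)/((2*w))) = 2*((14 + w)*(1/(2*w))) = 2*((14 + w)/(2*w)) = (14 + w)/w)
o = -500 (o = 15 - 5*(((-3 + 1) - 5) + 11*10) = 15 - 5*((-2 - 5) + 110) = 15 - 5*(-7 + 110) = 15 - 5*103 = 15 - 515 = -500)
((r(-13, 4) + 263)*(-153 + x(6)))*o = ((-13 + 263)*(-153 + (14 + 6)/6))*(-500) = (250*(-153 + (⅙)*20))*(-500) = (250*(-153 + 10/3))*(-500) = (250*(-449/3))*(-500) = -112250/3*(-500) = 56125000/3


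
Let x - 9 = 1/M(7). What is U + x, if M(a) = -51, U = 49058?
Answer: 2502416/51 ≈ 49067.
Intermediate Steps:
x = 458/51 (x = 9 + 1/(-51) = 9 - 1/51 = 458/51 ≈ 8.9804)
U + x = 49058 + 458/51 = 2502416/51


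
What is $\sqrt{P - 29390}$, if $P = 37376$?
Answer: $11 \sqrt{66} \approx 89.364$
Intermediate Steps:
$\sqrt{P - 29390} = \sqrt{37376 - 29390} = \sqrt{7986} = 11 \sqrt{66}$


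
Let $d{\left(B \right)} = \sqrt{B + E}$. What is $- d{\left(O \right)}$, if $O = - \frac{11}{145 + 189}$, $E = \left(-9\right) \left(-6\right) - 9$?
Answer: $- \frac{\sqrt{5016346}}{334} \approx -6.7057$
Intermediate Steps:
$E = 45$ ($E = 54 - 9 = 45$)
$O = - \frac{11}{334} \approx -0.032934$
$d{\left(B \right)} = \sqrt{45 + B}$ ($d{\left(B \right)} = \sqrt{B + 45} = \sqrt{45 + B}$)
$- d{\left(O \right)} = - \sqrt{45 - \frac{11}{334}} = - \sqrt{\frac{15019}{334}} = - \frac{\sqrt{5016346}}{334}$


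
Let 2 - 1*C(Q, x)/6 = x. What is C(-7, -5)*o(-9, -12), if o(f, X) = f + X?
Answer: -882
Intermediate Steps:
C(Q, x) = 12 - 6*x
o(f, X) = X + f
C(-7, -5)*o(-9, -12) = (12 - 6*(-5))*(-12 - 9) = (12 + 30)*(-21) = 42*(-21) = -882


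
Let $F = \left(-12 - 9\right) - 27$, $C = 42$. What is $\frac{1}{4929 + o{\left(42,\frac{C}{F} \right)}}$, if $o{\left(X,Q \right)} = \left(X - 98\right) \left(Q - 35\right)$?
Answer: $\frac{1}{6938} \approx 0.00014413$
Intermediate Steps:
$F = -48$ ($F = -21 - 27 = -48$)
$o{\left(X,Q \right)} = \left(-98 + X\right) \left(-35 + Q\right)$
$\frac{1}{4929 + o{\left(42,\frac{C}{F} \right)}} = \frac{1}{4929 + \left(3430 - 98 \frac{42}{-48} - 1470 + \frac{42}{-48} \cdot 42\right)} = \frac{1}{4929 + \left(3430 - 98 \cdot 42 \left(- \frac{1}{48}\right) - 1470 + 42 \left(- \frac{1}{48}\right) 42\right)} = \frac{1}{4929 - -2009} = \frac{1}{4929 + \left(3430 + \frac{343}{4} - 1470 - \frac{147}{4}\right)} = \frac{1}{4929 + 2009} = \frac{1}{6938}$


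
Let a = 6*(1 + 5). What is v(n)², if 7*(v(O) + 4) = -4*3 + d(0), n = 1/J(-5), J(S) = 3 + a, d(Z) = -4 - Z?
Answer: 1936/49 ≈ 39.510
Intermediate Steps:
a = 36 (a = 6*6 = 36)
J(S) = 39 (J(S) = 3 + 36 = 39)
n = 1/39 ≈ 0.025641
v(O) = -44/7 (v(O) = -4 + (-4*3 + (-4 - 1*0))/7 = -4 + (-12 + (-4 + 0))/7 = -4 + (-12 - 4)/7 = -4 + (⅐)*(-16) = -4 - 16/7 = -44/7)
v(n)² = (-44/7)² = 1936/49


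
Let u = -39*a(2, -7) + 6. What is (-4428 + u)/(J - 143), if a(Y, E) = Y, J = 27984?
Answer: -4500/27841 ≈ -0.16163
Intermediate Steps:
u = -72 (u = -39*2 + 6 = -78 + 6 = -72)
(-4428 + u)/(J - 143) = (-4428 - 72)/(27984 - 143) = -4500/27841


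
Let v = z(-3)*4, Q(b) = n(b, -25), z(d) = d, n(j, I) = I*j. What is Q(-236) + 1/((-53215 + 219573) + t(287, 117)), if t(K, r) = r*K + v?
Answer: 1179557501/199925 ≈ 5900.0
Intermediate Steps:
Q(b) = -25*b
v = -12 (v = -3*4 = -12)
t(K, r) = -12 + K*r (t(K, r) = r*K - 12 = K*r - 12 = -12 + K*r)
Q(-236) + 1/((-53215 + 219573) + t(287, 117)) = -25*(-236) + 1/((-53215 + 219573) + (-12 + 287*117)) = 5900 + 1/(166358 + (-12 + 33579)) = 5900 + 1/(166358 + 33567) = 5900 + 1/199925 = 1179557501/199925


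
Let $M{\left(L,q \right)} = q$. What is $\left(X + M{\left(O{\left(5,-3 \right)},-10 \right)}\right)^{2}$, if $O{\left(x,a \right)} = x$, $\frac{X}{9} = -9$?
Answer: $8281$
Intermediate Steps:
$X = -81$ ($X = 9 \left(-9\right) = -81$)
$\left(X + M{\left(O{\left(5,-3 \right)},-10 \right)}\right)^{2} = \left(-81 - 10\right)^{2} = \left(-91\right)^{2} = 8281$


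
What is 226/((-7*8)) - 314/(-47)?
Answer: 3481/1316 ≈ 2.6451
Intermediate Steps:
226/((-7*8)) - 314/(-47) = 226/(-56) - 314*(-1/47) = 226*(-1/56) + 314/47 = -113/28 + 314/47 = 3481/1316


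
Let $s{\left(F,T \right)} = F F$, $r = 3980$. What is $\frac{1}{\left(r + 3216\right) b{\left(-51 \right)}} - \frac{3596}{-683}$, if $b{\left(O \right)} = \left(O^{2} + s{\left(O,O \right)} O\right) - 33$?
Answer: $\frac{3366133855045}{639340774044} \approx 5.265$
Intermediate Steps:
$s{\left(F,T \right)} = F^{2}$
$b{\left(O \right)} = -33 + O^{2} + O^{3}$ ($b{\left(O \right)} = \left(O^{2} + O^{2} O\right) - 33 = \left(O^{2} + O^{3}\right) - 33 = -33 + O^{2} + O^{3}$)
$\frac{1}{\left(r + 3216\right) b{\left(-51 \right)}} - \frac{3596}{-683} = \frac{1}{\left(3980 + 3216\right) \left(-33 + \left(-51\right)^{2} + \left(-51\right)^{3}\right)} - \frac{3596}{-683} = \frac{1}{7196 \left(-33 + 2601 - 132651\right)} - - \frac{3596}{683} = \frac{1}{7196 \left(-130083\right)} + \frac{3596}{683} = \frac{1}{7196} \left(- \frac{1}{130083}\right) + \frac{3596}{683} = - \frac{1}{936077268} + \frac{3596}{683} = \frac{3366133855045}{639340774044}$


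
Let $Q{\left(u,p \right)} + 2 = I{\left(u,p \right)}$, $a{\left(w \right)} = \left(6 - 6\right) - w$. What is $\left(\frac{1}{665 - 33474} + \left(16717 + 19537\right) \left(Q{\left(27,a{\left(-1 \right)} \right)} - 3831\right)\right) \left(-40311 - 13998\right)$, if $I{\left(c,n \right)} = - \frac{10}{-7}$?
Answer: $\frac{5756111535718917}{763} \approx 7.5441 \cdot 10^{12}$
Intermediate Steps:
$a{\left(w \right)} = - w$ ($a{\left(w \right)} = \left(6 - 6\right) - w = 0 - w = - w$)
$I{\left(c,n \right)} = \frac{10}{7}$ ($I{\left(c,n \right)} = \left(-10\right) \left(- \frac{1}{7}\right) = \frac{10}{7}$)
$Q{\left(u,p \right)} = - \frac{4}{7}$ ($Q{\left(u,p \right)} = -2 + \frac{10}{7} = - \frac{4}{7}$)
$\left(\frac{1}{665 - 33474} + \left(16717 + 19537\right) \left(Q{\left(27,a{\left(-1 \right)} \right)} - 3831\right)\right) \left(-40311 - 13998\right) = \left(\frac{1}{665 - 33474} + \left(16717 + 19537\right) \left(- \frac{4}{7} - 3831\right)\right) \left(-40311 - 13998\right) = \left(\frac{1}{-32809} + 36254 \left(- \frac{26821}{7}\right)\right) \left(-54309\right) = \left(- \frac{1}{32809} - \frac{972368534}{7}\right) \left(-54309\right) = \left(- \frac{4557491318859}{32809}\right) \left(-54309\right) = \frac{5756111535718917}{763}$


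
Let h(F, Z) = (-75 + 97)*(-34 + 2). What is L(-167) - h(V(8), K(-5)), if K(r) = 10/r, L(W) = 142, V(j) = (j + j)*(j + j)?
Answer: 846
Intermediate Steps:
V(j) = 4*j² (V(j) = (2*j)*(2*j) = 4*j²)
h(F, Z) = -704 (h(F, Z) = 22*(-32) = -704)
L(-167) - h(V(8), K(-5)) = 142 - 1*(-704) = 142 + 704 = 846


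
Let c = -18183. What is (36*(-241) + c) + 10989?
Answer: -15870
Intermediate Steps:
(36*(-241) + c) + 10989 = (36*(-241) - 18183) + 10989 = (-8676 - 18183) + 10989 = -26859 + 10989 = -15870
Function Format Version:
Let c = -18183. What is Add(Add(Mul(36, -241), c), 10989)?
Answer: -15870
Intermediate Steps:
Add(Add(Mul(36, -241), c), 10989) = Add(Add(Mul(36, -241), -18183), 10989) = Add(Add(-8676, -18183), 10989) = Add(-26859, 10989) = -15870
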